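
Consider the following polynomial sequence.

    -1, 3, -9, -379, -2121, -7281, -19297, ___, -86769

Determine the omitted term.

-43359

Using the first 7 terms:
Δ: 4  -12  -370  -1742  -5160  -12016
Δ²: -16  -358  -1372  -3418  -6856
Δ³: -342  -1014  -2046  -3438
Δ⁴: -672  -1032  -1392
Δ⁵: -360  -360
Constant fifth difference = -360.
Extend forward: -1392 − 360 = -1752;  -3438 − 1752 = -5190;  -6856 − 5190 = -12046;  -12016 − 12046 = -24062;  -19297 − 24062 = -43359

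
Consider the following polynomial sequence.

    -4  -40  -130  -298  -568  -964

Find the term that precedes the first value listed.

-36, -90, -168, -270, -396
-54, -78, -102, -126
-24, -24, -24
The third differences are constant at -24.
Work back: -54 + 24 = -30;  -36 + 30 = -6;  -4 + 6 = 2

2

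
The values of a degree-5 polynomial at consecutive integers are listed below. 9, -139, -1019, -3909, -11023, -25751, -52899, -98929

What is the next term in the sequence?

-172199

Δ: -148, -880, -2890, -7114, -14728, -27148, -46030
Δ²: -732, -2010, -4224, -7614, -12420, -18882
Δ³: -1278, -2214, -3390, -4806, -6462
Δ⁴: -936, -1176, -1416, -1656
Δ⁵: -240, -240, -240
Fifth differences constant at -240.
-1656 − 240 = -1896;  -6462 − 1896 = -8358;  -18882 − 8358 = -27240;  -46030 − 27240 = -73270;  -98929 − 73270 = -172199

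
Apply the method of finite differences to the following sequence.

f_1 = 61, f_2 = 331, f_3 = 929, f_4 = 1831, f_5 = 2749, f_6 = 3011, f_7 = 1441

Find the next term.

Δ: 270  598  902  918  262  -1570
Δ²: 328  304  16  -656  -1832
Δ³: -24  -288  -672  -1176
Δ⁴: -264  -384  -504
Δ⁵: -120  -120
Constant fifth difference = -120, so extend:
-504 − 120 = -624;  -1176 − 624 = -1800;  -1832 − 1800 = -3632;  -1570 − 3632 = -5202;  1441 − 5202 = -3761

-3761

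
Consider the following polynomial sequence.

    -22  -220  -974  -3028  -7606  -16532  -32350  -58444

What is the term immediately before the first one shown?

4

First differences: -198, -754, -2054, -4578, -8926, -15818, -26094
Second differences: -556, -1300, -2524, -4348, -6892, -10276
Third differences: -744, -1224, -1824, -2544, -3384
Fourth differences: -480, -600, -720, -840
Fifth differences: -120, -120, -120
The fifth differences are constant at -120.
Work back: -480 + 120 = -360;  -744 + 360 = -384;  -556 + 384 = -172;  -198 + 172 = -26;  -22 + 26 = 4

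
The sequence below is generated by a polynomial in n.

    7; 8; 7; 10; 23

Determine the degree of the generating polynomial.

1, -1, 3, 13
-2, 4, 10
6, 6
The third differences are constant, so the polynomial has degree 3.

3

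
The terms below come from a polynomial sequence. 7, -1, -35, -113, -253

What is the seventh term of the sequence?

-791

First differences: -8, -34, -78, -140
Second differences: -26, -44, -62
Third differences: -18, -18
Third differences constant at -18.
-62 − 18 = -80;  -140 − 80 = -220;  -253 − 220 = -473
-80 − 18 = -98;  -220 − 98 = -318;  -473 − 318 = -791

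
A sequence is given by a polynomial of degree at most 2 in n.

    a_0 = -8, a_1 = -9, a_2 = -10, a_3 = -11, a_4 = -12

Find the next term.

-13

-1  -1  -1  -1
The first differences are constant (-1).
-12 − 1 = -13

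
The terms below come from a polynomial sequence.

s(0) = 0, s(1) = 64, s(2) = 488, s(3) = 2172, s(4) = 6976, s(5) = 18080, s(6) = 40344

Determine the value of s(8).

148352

First differences: 64, 424, 1684, 4804, 11104, 22264
Second differences: 360, 1260, 3120, 6300, 11160
Third differences: 900, 1860, 3180, 4860
Fourth differences: 960, 1320, 1680
Fifth differences: 360, 360
Fifth differences constant at 360.
1680 + 360 = 2040;  4860 + 2040 = 6900;  11160 + 6900 = 18060;  22264 + 18060 = 40324;  40344 + 40324 = 80668
2040 + 360 = 2400;  6900 + 2400 = 9300;  18060 + 9300 = 27360;  40324 + 27360 = 67684;  80668 + 67684 = 148352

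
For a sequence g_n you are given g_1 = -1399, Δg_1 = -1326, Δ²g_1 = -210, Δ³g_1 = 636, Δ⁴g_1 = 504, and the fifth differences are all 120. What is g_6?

-1129

Build the table forward from the leading diagonal:
Δ⁵: 120  120  120  120  120  120
Δ⁴: 504  624  744  864  984  1104
Δ³: 636  1140  1764  2508  3372  4356
Δ²: -210  426  1566  3330  5838  9210
Δ: -1326  -1536  -1110  456  3786  9624
g: -1399  -2725  -4261  -5371  -4915  -1129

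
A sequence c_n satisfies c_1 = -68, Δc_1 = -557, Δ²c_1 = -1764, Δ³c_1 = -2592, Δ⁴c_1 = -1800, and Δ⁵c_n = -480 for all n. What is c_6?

Build the table forward from the leading diagonal:
Δ⁵: -480, -480, -480, -480, -480, -480
Δ⁴: -1800, -2280, -2760, -3240, -3720, -4200
Δ³: -2592, -4392, -6672, -9432, -12672, -16392
Δ²: -1764, -4356, -8748, -15420, -24852, -37524
Δ: -557, -2321, -6677, -15425, -30845, -55697
c: -68, -625, -2946, -9623, -25048, -55893

-55893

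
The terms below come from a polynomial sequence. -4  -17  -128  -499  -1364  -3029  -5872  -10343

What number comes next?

D1: -13 , -111 , -371 , -865 , -1665 , -2843 , -4471
D2: -98 , -260 , -494 , -800 , -1178 , -1628
D3: -162 , -234 , -306 , -378 , -450
D4: -72 , -72 , -72 , -72
Fourth differences constant at -72.
-450 − 72 = -522;  -1628 − 522 = -2150;  -4471 − 2150 = -6621;  -10343 − 6621 = -16964

-16964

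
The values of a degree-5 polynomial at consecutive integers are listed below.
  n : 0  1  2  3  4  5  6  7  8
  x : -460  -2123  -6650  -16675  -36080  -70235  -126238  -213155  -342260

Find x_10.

-784610

-1663  -4527  -10025  -19405  -34155  -56003  -86917  -129105
-2864  -5498  -9380  -14750  -21848  -30914  -42188
-2634  -3882  -5370  -7098  -9066  -11274
-1248  -1488  -1728  -1968  -2208
-240  -240  -240  -240
The fifth differences are constant (-240).
-2208 − 240 = -2448;  -11274 − 2448 = -13722;  -42188 − 13722 = -55910;  -129105 − 55910 = -185015;  -342260 − 185015 = -527275
-2448 − 240 = -2688;  -13722 − 2688 = -16410;  -55910 − 16410 = -72320;  -185015 − 72320 = -257335;  -527275 − 257335 = -784610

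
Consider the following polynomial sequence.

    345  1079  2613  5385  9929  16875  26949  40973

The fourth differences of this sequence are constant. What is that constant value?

96

Δ: 734, 1534, 2772, 4544, 6946, 10074, 14024
Δ²: 800, 1238, 1772, 2402, 3128, 3950
Δ³: 438, 534, 630, 726, 822
Δ⁴: 96, 96, 96, 96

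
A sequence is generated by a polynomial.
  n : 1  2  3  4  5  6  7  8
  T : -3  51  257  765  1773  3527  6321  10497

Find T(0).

54, 206, 508, 1008, 1754, 2794, 4176
152, 302, 500, 746, 1040, 1382
150, 198, 246, 294, 342
48, 48, 48, 48
The fourth differences are constant at 48.
Work back: 150 − 48 = 102;  152 − 102 = 50;  54 − 50 = 4;  -3 − 4 = -7

-7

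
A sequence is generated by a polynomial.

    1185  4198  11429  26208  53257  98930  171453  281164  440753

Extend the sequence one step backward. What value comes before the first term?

212

First differences: 3013, 7231, 14779, 27049, 45673, 72523, 109711, 159589
Second differences: 4218, 7548, 12270, 18624, 26850, 37188, 49878
Third differences: 3330, 4722, 6354, 8226, 10338, 12690
Fourth differences: 1392, 1632, 1872, 2112, 2352
Fifth differences: 240, 240, 240, 240
The fifth differences are constant at 240.
Work back: 1392 − 240 = 1152;  3330 − 1152 = 2178;  4218 − 2178 = 2040;  3013 − 2040 = 973;  1185 − 973 = 212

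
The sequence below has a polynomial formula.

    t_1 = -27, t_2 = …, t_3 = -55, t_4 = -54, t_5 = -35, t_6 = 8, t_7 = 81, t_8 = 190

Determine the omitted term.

Using the last 6 terms:
D1: 1, 19, 43, 73, 109
D2: 18, 24, 30, 36
D3: 6, 6, 6
Constant third difference = 6.
Extend backward: 18 − 6 = 12;  1 − 12 = -11;  -55 + 11 = -44

-44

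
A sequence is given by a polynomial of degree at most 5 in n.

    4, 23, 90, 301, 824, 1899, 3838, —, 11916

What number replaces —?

7025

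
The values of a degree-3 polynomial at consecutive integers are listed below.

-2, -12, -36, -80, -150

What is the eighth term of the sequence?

First differences: -10  -24  -44  -70
Second differences: -14  -20  -26
Third differences: -6  -6
Third differences constant at -6.
-26 − 6 = -32;  -70 − 32 = -102;  -150 − 102 = -252
-32 − 6 = -38;  -102 − 38 = -140;  -252 − 140 = -392
-38 − 6 = -44;  -140 − 44 = -184;  -392 − 184 = -576

-576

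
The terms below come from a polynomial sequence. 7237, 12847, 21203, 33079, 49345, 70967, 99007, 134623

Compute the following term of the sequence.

Δ: 5610 , 8356 , 11876 , 16266 , 21622 , 28040 , 35616
Δ²: 2746 , 3520 , 4390 , 5356 , 6418 , 7576
Δ³: 774 , 870 , 966 , 1062 , 1158
Δ⁴: 96 , 96 , 96 , 96
Constant fourth difference = 96, so extend:
1158 + 96 = 1254;  7576 + 1254 = 8830;  35616 + 8830 = 44446;  134623 + 44446 = 179069

179069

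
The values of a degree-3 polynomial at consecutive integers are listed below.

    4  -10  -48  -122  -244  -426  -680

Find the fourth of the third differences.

First differences: -14, -38, -74, -122, -182, -254
Second differences: -24, -36, -48, -60, -72
Third differences: -12, -12, -12, -12

-12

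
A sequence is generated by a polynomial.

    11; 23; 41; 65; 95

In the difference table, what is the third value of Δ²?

6

D1: 12, 18, 24, 30
D2: 6, 6, 6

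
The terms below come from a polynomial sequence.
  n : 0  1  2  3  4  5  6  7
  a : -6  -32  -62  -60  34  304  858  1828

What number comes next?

3370

Δ: -26, -30, 2, 94, 270, 554, 970
Δ²: -4, 32, 92, 176, 284, 416
Δ³: 36, 60, 84, 108, 132
Δ⁴: 24, 24, 24, 24
Constant fourth difference = 24, so extend:
132 + 24 = 156;  416 + 156 = 572;  970 + 572 = 1542;  1828 + 1542 = 3370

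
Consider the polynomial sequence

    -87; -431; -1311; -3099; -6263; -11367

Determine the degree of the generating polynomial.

First differences: -344, -880, -1788, -3164, -5104
Second differences: -536, -908, -1376, -1940
Third differences: -372, -468, -564
Fourth differences: -96, -96
The fourth differences are constant, so the polynomial has degree 4.

4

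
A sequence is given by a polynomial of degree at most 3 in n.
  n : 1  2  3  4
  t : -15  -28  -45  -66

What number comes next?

D1: -13  -17  -21
D2: -4  -4
Constant second difference = -4, so extend:
-21 − 4 = -25;  -66 − 25 = -91

-91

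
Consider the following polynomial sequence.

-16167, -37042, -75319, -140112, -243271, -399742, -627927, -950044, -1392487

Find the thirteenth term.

Δ: -20875, -38277, -64793, -103159, -156471, -228185, -322117, -442443
Δ²: -17402, -26516, -38366, -53312, -71714, -93932, -120326
Δ³: -9114, -11850, -14946, -18402, -22218, -26394
Δ⁴: -2736, -3096, -3456, -3816, -4176
Δ⁵: -360, -360, -360, -360
The fifth differences are constant (-360).
-4176 − 360 = -4536;  -26394 − 4536 = -30930;  -120326 − 30930 = -151256;  -442443 − 151256 = -593699;  -1392487 − 593699 = -1986186
-4536 − 360 = -4896;  -30930 − 4896 = -35826;  -151256 − 35826 = -187082;  -593699 − 187082 = -780781;  -1986186 − 780781 = -2766967
-4896 − 360 = -5256;  -35826 − 5256 = -41082;  -187082 − 41082 = -228164;  -780781 − 228164 = -1008945;  -2766967 − 1008945 = -3775912
-5256 − 360 = -5616;  -41082 − 5616 = -46698;  -228164 − 46698 = -274862;  -1008945 − 274862 = -1283807;  -3775912 − 1283807 = -5059719

-5059719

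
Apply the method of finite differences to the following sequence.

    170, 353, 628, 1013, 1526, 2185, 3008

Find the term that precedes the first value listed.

183  275  385  513  659  823
92  110  128  146  164
18  18  18  18
The third differences are constant at 18.
Work back: 92 − 18 = 74;  183 − 74 = 109;  170 − 109 = 61

61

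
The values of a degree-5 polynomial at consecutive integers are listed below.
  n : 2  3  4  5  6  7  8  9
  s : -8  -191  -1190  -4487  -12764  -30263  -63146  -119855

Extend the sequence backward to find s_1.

1

D1: -183  -999  -3297  -8277  -17499  -32883  -56709
D2: -816  -2298  -4980  -9222  -15384  -23826
D3: -1482  -2682  -4242  -6162  -8442
D4: -1200  -1560  -1920  -2280
D5: -360  -360  -360
The fifth differences are constant at -360.
Work back: -1200 + 360 = -840;  -1482 + 840 = -642;  -816 + 642 = -174;  -183 + 174 = -9;  -8 + 9 = 1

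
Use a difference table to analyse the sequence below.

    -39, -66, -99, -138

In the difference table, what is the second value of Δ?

-33

D1: -27, -33, -39
D2: -6, -6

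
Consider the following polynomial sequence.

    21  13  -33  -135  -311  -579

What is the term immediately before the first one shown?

First differences: -8  -46  -102  -176  -268
Second differences: -38  -56  -74  -92
Third differences: -18  -18  -18
The third differences are constant at -18.
Work back: -38 + 18 = -20;  -8 + 20 = 12;  21 − 12 = 9

9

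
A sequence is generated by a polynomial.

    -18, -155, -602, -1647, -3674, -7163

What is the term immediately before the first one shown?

Δ: -137  -447  -1045  -2027  -3489
Δ²: -310  -598  -982  -1462
Δ³: -288  -384  -480
Δ⁴: -96  -96
The fourth differences are constant at -96.
Work back: -288 + 96 = -192;  -310 + 192 = -118;  -137 + 118 = -19;  -18 + 19 = 1

1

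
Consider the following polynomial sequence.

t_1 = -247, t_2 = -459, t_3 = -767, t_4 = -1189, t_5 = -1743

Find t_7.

First differences: -212 , -308 , -422 , -554
Second differences: -96 , -114 , -132
Third differences: -18 , -18
Third differences constant at -18.
-132 − 18 = -150;  -554 − 150 = -704;  -1743 − 704 = -2447
-150 − 18 = -168;  -704 − 168 = -872;  -2447 − 872 = -3319

-3319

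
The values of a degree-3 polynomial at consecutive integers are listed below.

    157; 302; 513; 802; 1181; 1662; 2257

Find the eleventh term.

6017

First differences: 145  211  289  379  481  595
Second differences: 66  78  90  102  114
Third differences: 12  12  12  12
Constant third difference = 12, so extend:
114 + 12 = 126;  595 + 126 = 721;  2257 + 721 = 2978
126 + 12 = 138;  721 + 138 = 859;  2978 + 859 = 3837
138 + 12 = 150;  859 + 150 = 1009;  3837 + 1009 = 4846
150 + 12 = 162;  1009 + 162 = 1171;  4846 + 1171 = 6017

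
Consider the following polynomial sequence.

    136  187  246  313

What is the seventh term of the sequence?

562

D1: 51  59  67
D2: 8  8
The second differences are constant (8).
67 + 8 = 75;  313 + 75 = 388
75 + 8 = 83;  388 + 83 = 471
83 + 8 = 91;  471 + 91 = 562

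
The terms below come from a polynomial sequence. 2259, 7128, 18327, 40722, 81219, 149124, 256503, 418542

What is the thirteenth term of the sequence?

2843907

D1: 4869  11199  22395  40497  67905  107379  162039
D2: 6330  11196  18102  27408  39474  54660
D3: 4866  6906  9306  12066  15186
D4: 2040  2400  2760  3120
D5: 360  360  360
Fifth differences constant at 360.
3120 + 360 = 3480;  15186 + 3480 = 18666;  54660 + 18666 = 73326;  162039 + 73326 = 235365;  418542 + 235365 = 653907
3480 + 360 = 3840;  18666 + 3840 = 22506;  73326 + 22506 = 95832;  235365 + 95832 = 331197;  653907 + 331197 = 985104
3840 + 360 = 4200;  22506 + 4200 = 26706;  95832 + 26706 = 122538;  331197 + 122538 = 453735;  985104 + 453735 = 1438839
4200 + 360 = 4560;  26706 + 4560 = 31266;  122538 + 31266 = 153804;  453735 + 153804 = 607539;  1438839 + 607539 = 2046378
4560 + 360 = 4920;  31266 + 4920 = 36186;  153804 + 36186 = 189990;  607539 + 189990 = 797529;  2046378 + 797529 = 2843907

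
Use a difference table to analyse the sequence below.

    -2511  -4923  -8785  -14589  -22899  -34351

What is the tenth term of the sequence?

Δ: -2412 , -3862 , -5804 , -8310 , -11452
Δ²: -1450 , -1942 , -2506 , -3142
Δ³: -492 , -564 , -636
Δ⁴: -72 , -72
Constant fourth difference = -72, so extend:
-636 − 72 = -708;  -3142 − 708 = -3850;  -11452 − 3850 = -15302;  -34351 − 15302 = -49653
-708 − 72 = -780;  -3850 − 780 = -4630;  -15302 − 4630 = -19932;  -49653 − 19932 = -69585
-780 − 72 = -852;  -4630 − 852 = -5482;  -19932 − 5482 = -25414;  -69585 − 25414 = -94999
-852 − 72 = -924;  -5482 − 924 = -6406;  -25414 − 6406 = -31820;  -94999 − 31820 = -126819

-126819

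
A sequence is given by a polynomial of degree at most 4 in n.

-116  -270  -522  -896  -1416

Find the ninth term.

Δ: -154  -252  -374  -520
Δ²: -98  -122  -146
Δ³: -24  -24
The third differences are constant (-24).
-146 − 24 = -170;  -520 − 170 = -690;  -1416 − 690 = -2106
-170 − 24 = -194;  -690 − 194 = -884;  -2106 − 884 = -2990
-194 − 24 = -218;  -884 − 218 = -1102;  -2990 − 1102 = -4092
-218 − 24 = -242;  -1102 − 242 = -1344;  -4092 − 1344 = -5436

-5436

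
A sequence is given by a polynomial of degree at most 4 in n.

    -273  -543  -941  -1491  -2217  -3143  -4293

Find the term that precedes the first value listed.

Δ: -270  -398  -550  -726  -926  -1150
Δ²: -128  -152  -176  -200  -224
Δ³: -24  -24  -24  -24
The third differences are constant at -24.
Work back: -128 + 24 = -104;  -270 + 104 = -166;  -273 + 166 = -107

-107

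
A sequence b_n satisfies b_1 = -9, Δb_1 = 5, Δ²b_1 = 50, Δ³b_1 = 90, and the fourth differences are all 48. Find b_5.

719

Build the table forward from the leading diagonal:
Fourth differences: 48  48  48  48  48
Third differences: 90  138  186  234  282
Second differences: 50  140  278  464  698
First differences: 5  55  195  473  937
b: -9  -4  51  246  719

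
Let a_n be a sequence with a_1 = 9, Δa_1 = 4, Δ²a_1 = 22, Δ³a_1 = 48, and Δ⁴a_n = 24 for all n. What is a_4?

Build the table forward from the leading diagonal:
Δ⁴: 24  24  24  24
Δ³: 48  72  96  120
Δ²: 22  70  142  238
Δ: 4  26  96  238
a: 9  13  39  135

135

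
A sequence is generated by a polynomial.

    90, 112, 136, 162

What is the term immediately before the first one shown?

70

D1: 22, 24, 26
D2: 2, 2
The second differences are constant at 2.
Work back: 22 − 2 = 20;  90 − 20 = 70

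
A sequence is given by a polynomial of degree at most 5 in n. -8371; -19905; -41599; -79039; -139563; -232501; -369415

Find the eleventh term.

Δ: -11534 , -21694 , -37440 , -60524 , -92938 , -136914
Δ²: -10160 , -15746 , -23084 , -32414 , -43976
Δ³: -5586 , -7338 , -9330 , -11562
Δ⁴: -1752 , -1992 , -2232
Δ⁵: -240 , -240
Constant fifth difference = -240, so extend:
-2232 − 240 = -2472;  -11562 − 2472 = -14034;  -43976 − 14034 = -58010;  -136914 − 58010 = -194924;  -369415 − 194924 = -564339
-2472 − 240 = -2712;  -14034 − 2712 = -16746;  -58010 − 16746 = -74756;  -194924 − 74756 = -269680;  -564339 − 269680 = -834019
-2712 − 240 = -2952;  -16746 − 2952 = -19698;  -74756 − 19698 = -94454;  -269680 − 94454 = -364134;  -834019 − 364134 = -1198153
-2952 − 240 = -3192;  -19698 − 3192 = -22890;  -94454 − 22890 = -117344;  -364134 − 117344 = -481478;  -1198153 − 481478 = -1679631

-1679631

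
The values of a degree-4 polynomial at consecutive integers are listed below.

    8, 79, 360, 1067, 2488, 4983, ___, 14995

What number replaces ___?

8984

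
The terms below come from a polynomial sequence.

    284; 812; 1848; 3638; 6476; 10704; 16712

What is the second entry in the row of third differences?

294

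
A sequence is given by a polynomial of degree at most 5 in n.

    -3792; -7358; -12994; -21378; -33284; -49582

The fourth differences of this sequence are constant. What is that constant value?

First differences: -3566, -5636, -8384, -11906, -16298
Second differences: -2070, -2748, -3522, -4392
Third differences: -678, -774, -870
Fourth differences: -96, -96

-96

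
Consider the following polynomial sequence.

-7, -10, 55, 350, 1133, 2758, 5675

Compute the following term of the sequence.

First differences: -3, 65, 295, 783, 1625, 2917
Second differences: 68, 230, 488, 842, 1292
Third differences: 162, 258, 354, 450
Fourth differences: 96, 96, 96
The fourth differences are constant (96).
450 + 96 = 546;  1292 + 546 = 1838;  2917 + 1838 = 4755;  5675 + 4755 = 10430

10430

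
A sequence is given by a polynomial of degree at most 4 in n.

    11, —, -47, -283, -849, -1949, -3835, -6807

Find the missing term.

15

Using the last 6 terms:
D1: -236, -566, -1100, -1886, -2972
D2: -330, -534, -786, -1086
D3: -204, -252, -300
D4: -48, -48
Constant fourth difference = -48.
Extend backward: -204 + 48 = -156;  -330 + 156 = -174;  -236 + 174 = -62;  -47 + 62 = 15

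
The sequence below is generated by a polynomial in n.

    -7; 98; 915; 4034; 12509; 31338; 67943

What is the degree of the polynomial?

5

First differences: 105, 817, 3119, 8475, 18829, 36605
Second differences: 712, 2302, 5356, 10354, 17776
Third differences: 1590, 3054, 4998, 7422
Fourth differences: 1464, 1944, 2424
Fifth differences: 480, 480
The fifth differences are constant, so the polynomial has degree 5.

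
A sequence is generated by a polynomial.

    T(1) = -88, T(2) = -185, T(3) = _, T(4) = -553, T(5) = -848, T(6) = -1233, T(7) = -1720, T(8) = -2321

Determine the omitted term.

-336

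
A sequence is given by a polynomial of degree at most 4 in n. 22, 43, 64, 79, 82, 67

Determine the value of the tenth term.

21  21  15  3  -15
0  -6  -12  -18
-6  -6  -6
Third differences constant at -6.
-18 − 6 = -24;  -15 − 24 = -39;  67 − 39 = 28
-24 − 6 = -30;  -39 − 30 = -69;  28 − 69 = -41
-30 − 6 = -36;  -69 − 36 = -105;  -41 − 105 = -146
-36 − 6 = -42;  -105 − 42 = -147;  -146 − 147 = -293

-293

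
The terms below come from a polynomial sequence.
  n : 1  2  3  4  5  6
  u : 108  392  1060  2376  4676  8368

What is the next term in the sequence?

13932

Δ: 284, 668, 1316, 2300, 3692
Δ²: 384, 648, 984, 1392
Δ³: 264, 336, 408
Δ⁴: 72, 72
Constant fourth difference = 72, so extend:
408 + 72 = 480;  1392 + 480 = 1872;  3692 + 1872 = 5564;  8368 + 5564 = 13932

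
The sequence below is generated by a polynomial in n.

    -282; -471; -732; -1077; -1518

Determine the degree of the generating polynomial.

D1: -189, -261, -345, -441
D2: -72, -84, -96
D3: -12, -12
The third differences are constant, so the polynomial has degree 3.

3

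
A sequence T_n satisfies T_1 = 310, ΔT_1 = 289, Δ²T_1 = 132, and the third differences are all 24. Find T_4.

Build the table forward from the leading diagonal:
D3: 24, 24, 24, 24
D2: 132, 156, 180, 204
D1: 289, 421, 577, 757
T: 310, 599, 1020, 1597

1597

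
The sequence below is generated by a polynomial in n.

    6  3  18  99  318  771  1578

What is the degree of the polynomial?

4

D1: -3, 15, 81, 219, 453, 807
D2: 18, 66, 138, 234, 354
D3: 48, 72, 96, 120
D4: 24, 24, 24
The fourth differences are constant, so the polynomial has degree 4.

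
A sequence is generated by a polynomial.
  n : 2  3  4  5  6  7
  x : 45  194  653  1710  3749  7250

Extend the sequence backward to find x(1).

14

149, 459, 1057, 2039, 3501
310, 598, 982, 1462
288, 384, 480
96, 96
The fourth differences are constant at 96.
Work back: 288 − 96 = 192;  310 − 192 = 118;  149 − 118 = 31;  45 − 31 = 14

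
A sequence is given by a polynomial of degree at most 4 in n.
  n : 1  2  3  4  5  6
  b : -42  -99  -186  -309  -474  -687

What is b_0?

-9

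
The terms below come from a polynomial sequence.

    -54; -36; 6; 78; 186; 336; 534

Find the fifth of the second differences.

48

First differences: 18, 42, 72, 108, 150, 198
Second differences: 24, 30, 36, 42, 48
Third differences: 6, 6, 6, 6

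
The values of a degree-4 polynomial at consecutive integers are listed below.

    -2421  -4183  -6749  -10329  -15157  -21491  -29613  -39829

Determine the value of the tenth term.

-67887

First differences: -1762, -2566, -3580, -4828, -6334, -8122, -10216
Second differences: -804, -1014, -1248, -1506, -1788, -2094
Third differences: -210, -234, -258, -282, -306
Fourth differences: -24, -24, -24, -24
Constant fourth difference = -24, so extend:
-306 − 24 = -330;  -2094 − 330 = -2424;  -10216 − 2424 = -12640;  -39829 − 12640 = -52469
-330 − 24 = -354;  -2424 − 354 = -2778;  -12640 − 2778 = -15418;  -52469 − 15418 = -67887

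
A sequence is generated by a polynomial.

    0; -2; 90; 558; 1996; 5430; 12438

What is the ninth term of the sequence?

46968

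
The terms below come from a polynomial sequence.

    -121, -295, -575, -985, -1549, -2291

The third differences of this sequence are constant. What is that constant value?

-24

Δ: -174, -280, -410, -564, -742
Δ²: -106, -130, -154, -178
Δ³: -24, -24, -24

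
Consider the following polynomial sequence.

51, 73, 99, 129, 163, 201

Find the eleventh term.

Δ: 22 , 26 , 30 , 34 , 38
Δ²: 4 , 4 , 4 , 4
Constant second difference = 4, so extend:
38 + 4 = 42;  201 + 42 = 243
42 + 4 = 46;  243 + 46 = 289
46 + 4 = 50;  289 + 50 = 339
50 + 4 = 54;  339 + 54 = 393
54 + 4 = 58;  393 + 58 = 451

451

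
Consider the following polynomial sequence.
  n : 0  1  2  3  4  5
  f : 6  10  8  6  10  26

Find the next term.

60

First differences: 4, -2, -2, 4, 16
Second differences: -6, 0, 6, 12
Third differences: 6, 6, 6
Third differences constant at 6.
12 + 6 = 18;  16 + 18 = 34;  26 + 34 = 60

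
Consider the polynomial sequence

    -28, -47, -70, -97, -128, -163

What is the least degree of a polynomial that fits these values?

2

Δ: -19, -23, -27, -31, -35
Δ²: -4, -4, -4, -4
The second differences are constant, so the polynomial has degree 2.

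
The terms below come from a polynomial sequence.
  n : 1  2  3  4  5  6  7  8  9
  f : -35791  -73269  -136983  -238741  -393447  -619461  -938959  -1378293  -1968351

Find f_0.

-15477

-37478  -63714  -101758  -154706  -226014  -319498  -439334  -590058
-26236  -38044  -52948  -71308  -93484  -119836  -150724
-11808  -14904  -18360  -22176  -26352  -30888
-3096  -3456  -3816  -4176  -4536
-360  -360  -360  -360
The fifth differences are constant at -360.
Work back: -3096 + 360 = -2736;  -11808 + 2736 = -9072;  -26236 + 9072 = -17164;  -37478 + 17164 = -20314;  -35791 + 20314 = -15477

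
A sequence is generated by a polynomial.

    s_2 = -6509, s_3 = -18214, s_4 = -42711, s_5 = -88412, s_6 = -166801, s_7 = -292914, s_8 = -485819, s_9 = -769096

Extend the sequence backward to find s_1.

-11705  -24497  -45701  -78389  -126113  -192905  -283277
-12792  -21204  -32688  -47724  -66792  -90372
-8412  -11484  -15036  -19068  -23580
-3072  -3552  -4032  -4512
-480  -480  -480
The fifth differences are constant at -480.
Work back: -3072 + 480 = -2592;  -8412 + 2592 = -5820;  -12792 + 5820 = -6972;  -11705 + 6972 = -4733;  -6509 + 4733 = -1776

-1776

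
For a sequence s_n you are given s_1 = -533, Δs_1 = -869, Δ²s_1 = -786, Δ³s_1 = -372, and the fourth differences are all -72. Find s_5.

Build the table forward from the leading diagonal:
Δ⁴: -72, -72, -72, -72, -72
Δ³: -372, -444, -516, -588, -660
Δ²: -786, -1158, -1602, -2118, -2706
Δ: -869, -1655, -2813, -4415, -6533
s: -533, -1402, -3057, -5870, -10285

-10285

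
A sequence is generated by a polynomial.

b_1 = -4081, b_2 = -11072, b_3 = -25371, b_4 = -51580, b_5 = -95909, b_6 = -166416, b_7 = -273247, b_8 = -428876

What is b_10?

First differences: -6991 , -14299 , -26209 , -44329 , -70507 , -106831 , -155629
Second differences: -7308 , -11910 , -18120 , -26178 , -36324 , -48798
Third differences: -4602 , -6210 , -8058 , -10146 , -12474
Fourth differences: -1608 , -1848 , -2088 , -2328
Fifth differences: -240 , -240 , -240
The fifth differences are constant (-240).
-2328 − 240 = -2568;  -12474 − 2568 = -15042;  -48798 − 15042 = -63840;  -155629 − 63840 = -219469;  -428876 − 219469 = -648345
-2568 − 240 = -2808;  -15042 − 2808 = -17850;  -63840 − 17850 = -81690;  -219469 − 81690 = -301159;  -648345 − 301159 = -949504

-949504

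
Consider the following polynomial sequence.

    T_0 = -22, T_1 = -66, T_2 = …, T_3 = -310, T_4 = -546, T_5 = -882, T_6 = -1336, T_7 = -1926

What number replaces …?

Using the last 5 terms:
First differences: -236  -336  -454  -590
Second differences: -100  -118  -136
Third differences: -18  -18
Constant third difference = -18.
Extend backward: -100 + 18 = -82;  -236 + 82 = -154;  -310 + 154 = -156

-156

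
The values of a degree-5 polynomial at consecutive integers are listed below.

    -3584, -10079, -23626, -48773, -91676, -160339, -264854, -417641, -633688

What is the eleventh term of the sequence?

-1329794

First differences: -6495, -13547, -25147, -42903, -68663, -104515, -152787, -216047
Second differences: -7052, -11600, -17756, -25760, -35852, -48272, -63260
Third differences: -4548, -6156, -8004, -10092, -12420, -14988
Fourth differences: -1608, -1848, -2088, -2328, -2568
Fifth differences: -240, -240, -240, -240
Fifth differences constant at -240.
-2568 − 240 = -2808;  -14988 − 2808 = -17796;  -63260 − 17796 = -81056;  -216047 − 81056 = -297103;  -633688 − 297103 = -930791
-2808 − 240 = -3048;  -17796 − 3048 = -20844;  -81056 − 20844 = -101900;  -297103 − 101900 = -399003;  -930791 − 399003 = -1329794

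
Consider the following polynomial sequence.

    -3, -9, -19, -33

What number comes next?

-51

First differences: -6, -10, -14
Second differences: -4, -4
Second differences constant at -4.
-14 − 4 = -18;  -33 − 18 = -51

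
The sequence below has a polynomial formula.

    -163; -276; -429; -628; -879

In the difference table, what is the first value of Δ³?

-6

D1: -113, -153, -199, -251
D2: -40, -46, -52
D3: -6, -6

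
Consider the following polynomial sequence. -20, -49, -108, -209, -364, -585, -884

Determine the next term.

-1273

Δ: -29, -59, -101, -155, -221, -299
Δ²: -30, -42, -54, -66, -78
Δ³: -12, -12, -12, -12
Third differences constant at -12.
-78 − 12 = -90;  -299 − 90 = -389;  -884 − 389 = -1273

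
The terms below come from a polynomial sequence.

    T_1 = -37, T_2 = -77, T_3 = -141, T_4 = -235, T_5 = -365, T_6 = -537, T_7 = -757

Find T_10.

-40, -64, -94, -130, -172, -220
-24, -30, -36, -42, -48
-6, -6, -6, -6
Third differences constant at -6.
-48 − 6 = -54;  -220 − 54 = -274;  -757 − 274 = -1031
-54 − 6 = -60;  -274 − 60 = -334;  -1031 − 334 = -1365
-60 − 6 = -66;  -334 − 66 = -400;  -1365 − 400 = -1765

-1765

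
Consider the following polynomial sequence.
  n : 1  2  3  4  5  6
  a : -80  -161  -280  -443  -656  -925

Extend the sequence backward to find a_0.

-31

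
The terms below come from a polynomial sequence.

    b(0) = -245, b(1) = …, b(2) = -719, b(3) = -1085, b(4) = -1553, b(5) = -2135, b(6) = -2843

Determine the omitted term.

-443

Using the last 5 terms:
Δ: -366  -468  -582  -708
Δ²: -102  -114  -126
Δ³: -12  -12
Constant third difference = -12.
Extend backward: -102 + 12 = -90;  -366 + 90 = -276;  -719 + 276 = -443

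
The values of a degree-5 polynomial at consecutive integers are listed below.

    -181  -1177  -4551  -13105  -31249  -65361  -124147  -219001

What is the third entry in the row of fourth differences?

-2328

D1: -996, -3374, -8554, -18144, -34112, -58786, -94854
D2: -2378, -5180, -9590, -15968, -24674, -36068
D3: -2802, -4410, -6378, -8706, -11394
D4: -1608, -1968, -2328, -2688
D5: -360, -360, -360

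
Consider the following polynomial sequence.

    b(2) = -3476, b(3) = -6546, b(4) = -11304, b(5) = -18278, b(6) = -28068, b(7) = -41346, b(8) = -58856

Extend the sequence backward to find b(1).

-1638

First differences: -3070, -4758, -6974, -9790, -13278, -17510
Second differences: -1688, -2216, -2816, -3488, -4232
Third differences: -528, -600, -672, -744
Fourth differences: -72, -72, -72
The fourth differences are constant at -72.
Work back: -528 + 72 = -456;  -1688 + 456 = -1232;  -3070 + 1232 = -1838;  -3476 + 1838 = -1638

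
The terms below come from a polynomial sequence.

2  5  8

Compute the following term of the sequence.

11

First differences: 3, 3
Constant first difference = 3, so extend:
8 + 3 = 11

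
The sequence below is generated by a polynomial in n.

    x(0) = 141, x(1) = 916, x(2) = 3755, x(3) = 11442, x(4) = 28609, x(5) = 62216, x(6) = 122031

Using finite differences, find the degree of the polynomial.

D1: 775, 2839, 7687, 17167, 33607, 59815
D2: 2064, 4848, 9480, 16440, 26208
D3: 2784, 4632, 6960, 9768
D4: 1848, 2328, 2808
D5: 480, 480
The fifth differences are constant, so the polynomial has degree 5.

5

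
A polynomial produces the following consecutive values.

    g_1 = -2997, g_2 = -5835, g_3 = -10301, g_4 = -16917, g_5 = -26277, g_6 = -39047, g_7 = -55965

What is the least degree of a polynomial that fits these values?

D1: -2838, -4466, -6616, -9360, -12770, -16918
D2: -1628, -2150, -2744, -3410, -4148
D3: -522, -594, -666, -738
D4: -72, -72, -72
The fourth differences are constant, so the polynomial has degree 4.

4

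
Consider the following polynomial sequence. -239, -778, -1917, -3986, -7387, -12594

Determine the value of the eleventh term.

-87349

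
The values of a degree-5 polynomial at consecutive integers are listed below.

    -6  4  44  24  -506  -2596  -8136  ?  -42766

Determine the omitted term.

-20096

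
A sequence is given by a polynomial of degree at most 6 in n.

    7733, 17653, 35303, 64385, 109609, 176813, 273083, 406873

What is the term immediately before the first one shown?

2729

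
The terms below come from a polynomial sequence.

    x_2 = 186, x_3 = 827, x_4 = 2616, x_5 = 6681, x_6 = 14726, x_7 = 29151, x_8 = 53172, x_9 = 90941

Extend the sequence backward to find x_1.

D1: 641  1789  4065  8045  14425  24021  37769
D2: 1148  2276  3980  6380  9596  13748
D3: 1128  1704  2400  3216  4152
D4: 576  696  816  936
D5: 120  120  120
The fifth differences are constant at 120.
Work back: 576 − 120 = 456;  1128 − 456 = 672;  1148 − 672 = 476;  641 − 476 = 165;  186 − 165 = 21

21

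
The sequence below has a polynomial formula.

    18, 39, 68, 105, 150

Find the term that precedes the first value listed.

21, 29, 37, 45
8, 8, 8
The second differences are constant at 8.
Work back: 21 − 8 = 13;  18 − 13 = 5

5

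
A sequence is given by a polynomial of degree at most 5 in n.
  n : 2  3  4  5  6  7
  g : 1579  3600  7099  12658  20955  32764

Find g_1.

550

D1: 2021  3499  5559  8297  11809
D2: 1478  2060  2738  3512
D3: 582  678  774
D4: 96  96
The fourth differences are constant at 96.
Work back: 582 − 96 = 486;  1478 − 486 = 992;  2021 − 992 = 1029;  1579 − 1029 = 550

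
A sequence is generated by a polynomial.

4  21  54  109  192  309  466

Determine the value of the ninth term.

924

D1: 17  33  55  83  117  157
D2: 16  22  28  34  40
D3: 6  6  6  6
Constant third difference = 6, so extend:
40 + 6 = 46;  157 + 46 = 203;  466 + 203 = 669
46 + 6 = 52;  203 + 52 = 255;  669 + 255 = 924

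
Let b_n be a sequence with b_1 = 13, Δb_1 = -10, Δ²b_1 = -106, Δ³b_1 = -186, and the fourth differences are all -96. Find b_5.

-1503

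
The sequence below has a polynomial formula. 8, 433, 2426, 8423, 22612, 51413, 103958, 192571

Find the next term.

D1: 425 , 1993 , 5997 , 14189 , 28801 , 52545 , 88613
D2: 1568 , 4004 , 8192 , 14612 , 23744 , 36068
D3: 2436 , 4188 , 6420 , 9132 , 12324
D4: 1752 , 2232 , 2712 , 3192
D5: 480 , 480 , 480
The fifth differences are constant (480).
3192 + 480 = 3672;  12324 + 3672 = 15996;  36068 + 15996 = 52064;  88613 + 52064 = 140677;  192571 + 140677 = 333248

333248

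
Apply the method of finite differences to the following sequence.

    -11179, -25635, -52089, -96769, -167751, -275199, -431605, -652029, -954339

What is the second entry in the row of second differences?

-18226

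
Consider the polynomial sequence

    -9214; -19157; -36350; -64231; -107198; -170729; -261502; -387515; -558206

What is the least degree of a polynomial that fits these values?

First differences: -9943, -17193, -27881, -42967, -63531, -90773, -126013, -170691
Second differences: -7250, -10688, -15086, -20564, -27242, -35240, -44678
Third differences: -3438, -4398, -5478, -6678, -7998, -9438
Fourth differences: -960, -1080, -1200, -1320, -1440
Fifth differences: -120, -120, -120, -120
The fifth differences are constant, so the polynomial has degree 5.

5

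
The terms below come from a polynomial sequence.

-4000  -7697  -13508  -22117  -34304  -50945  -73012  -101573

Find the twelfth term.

-3697, -5811, -8609, -12187, -16641, -22067, -28561
-2114, -2798, -3578, -4454, -5426, -6494
-684, -780, -876, -972, -1068
-96, -96, -96, -96
The fourth differences are constant (-96).
-1068 − 96 = -1164;  -6494 − 1164 = -7658;  -28561 − 7658 = -36219;  -101573 − 36219 = -137792
-1164 − 96 = -1260;  -7658 − 1260 = -8918;  -36219 − 8918 = -45137;  -137792 − 45137 = -182929
-1260 − 96 = -1356;  -8918 − 1356 = -10274;  -45137 − 10274 = -55411;  -182929 − 55411 = -238340
-1356 − 96 = -1452;  -10274 − 1452 = -11726;  -55411 − 11726 = -67137;  -238340 − 67137 = -305477

-305477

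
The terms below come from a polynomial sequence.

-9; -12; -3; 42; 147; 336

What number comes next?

633

Δ: -3, 9, 45, 105, 189
Δ²: 12, 36, 60, 84
Δ³: 24, 24, 24
The third differences are constant (24).
84 + 24 = 108;  189 + 108 = 297;  336 + 297 = 633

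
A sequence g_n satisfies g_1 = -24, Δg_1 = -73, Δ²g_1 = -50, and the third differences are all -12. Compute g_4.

Build the table forward from the leading diagonal:
Third differences: -12, -12, -12, -12
Second differences: -50, -62, -74, -86
First differences: -73, -123, -185, -259
g: -24, -97, -220, -405

-405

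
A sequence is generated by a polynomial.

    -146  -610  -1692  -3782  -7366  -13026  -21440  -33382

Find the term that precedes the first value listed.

-6

-464, -1082, -2090, -3584, -5660, -8414, -11942
-618, -1008, -1494, -2076, -2754, -3528
-390, -486, -582, -678, -774
-96, -96, -96, -96
The fourth differences are constant at -96.
Work back: -390 + 96 = -294;  -618 + 294 = -324;  -464 + 324 = -140;  -146 + 140 = -6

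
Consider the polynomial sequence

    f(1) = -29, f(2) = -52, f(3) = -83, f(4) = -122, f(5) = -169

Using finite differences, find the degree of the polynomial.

2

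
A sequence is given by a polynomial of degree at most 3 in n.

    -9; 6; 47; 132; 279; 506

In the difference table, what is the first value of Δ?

15

D1: 15, 41, 85, 147, 227
D2: 26, 44, 62, 80
D3: 18, 18, 18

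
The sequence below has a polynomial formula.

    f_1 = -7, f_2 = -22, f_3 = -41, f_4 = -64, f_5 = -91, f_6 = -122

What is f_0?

D1: -15, -19, -23, -27, -31
D2: -4, -4, -4, -4
The second differences are constant at -4.
Work back: -15 + 4 = -11;  -7 + 11 = 4

4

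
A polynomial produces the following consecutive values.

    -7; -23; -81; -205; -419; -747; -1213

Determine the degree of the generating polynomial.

3

-16, -58, -124, -214, -328, -466
-42, -66, -90, -114, -138
-24, -24, -24, -24
The third differences are constant, so the polynomial has degree 3.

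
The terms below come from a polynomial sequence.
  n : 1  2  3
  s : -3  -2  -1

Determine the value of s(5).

1

D1: 1 , 1
Constant first difference = 1, so extend:
-1 + 1 = 0
0 + 1 = 1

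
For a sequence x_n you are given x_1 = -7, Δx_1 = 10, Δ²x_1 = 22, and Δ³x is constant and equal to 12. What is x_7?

623

Build the table forward from the leading diagonal:
Δ³: 12, 12, 12, 12, 12, 12, 12
Δ²: 22, 34, 46, 58, 70, 82, 94
Δ: 10, 32, 66, 112, 170, 240, 322
x: -7, 3, 35, 101, 213, 383, 623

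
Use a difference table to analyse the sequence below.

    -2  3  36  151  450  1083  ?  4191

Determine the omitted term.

Using the first 6 terms:
5, 33, 115, 299, 633
28, 82, 184, 334
54, 102, 150
48, 48
Constant fourth difference = 48.
Extend forward: 150 + 48 = 198;  334 + 198 = 532;  633 + 532 = 1165;  1083 + 1165 = 2248

2248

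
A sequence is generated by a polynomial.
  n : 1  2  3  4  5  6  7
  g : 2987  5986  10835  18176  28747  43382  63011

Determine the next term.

88660

D1: 2999, 4849, 7341, 10571, 14635, 19629
D2: 1850, 2492, 3230, 4064, 4994
D3: 642, 738, 834, 930
D4: 96, 96, 96
The fourth differences are constant (96).
930 + 96 = 1026;  4994 + 1026 = 6020;  19629 + 6020 = 25649;  63011 + 25649 = 88660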